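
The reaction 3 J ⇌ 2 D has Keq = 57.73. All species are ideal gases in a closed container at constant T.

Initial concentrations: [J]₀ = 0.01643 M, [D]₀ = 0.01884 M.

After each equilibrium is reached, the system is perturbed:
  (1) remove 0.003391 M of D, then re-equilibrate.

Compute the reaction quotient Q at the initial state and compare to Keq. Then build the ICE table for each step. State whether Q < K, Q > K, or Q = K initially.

Q₀ = 80.03 vs Keq = 57.73 ⇒ Q>K, reverse
Step 1:
                    J           D
  Initial     0.01643     0.01884
  Change     0.001316 -8.7758e-04
  Equil       0.01775     0.01796
  solve Keq expr → x = -4.3879e-04; check Q = 57.73
Then remove 0.003391 M of D.
Step 2:
                    J           D
  Initial     0.01775     0.01457
  Change    -0.001577    0.001051
  Equil       0.01617     0.01562
  solve Keq expr → x = 5.2557e-04; check Q = 57.73

Q₀ = 80.03; Q > K (proceeds reverse)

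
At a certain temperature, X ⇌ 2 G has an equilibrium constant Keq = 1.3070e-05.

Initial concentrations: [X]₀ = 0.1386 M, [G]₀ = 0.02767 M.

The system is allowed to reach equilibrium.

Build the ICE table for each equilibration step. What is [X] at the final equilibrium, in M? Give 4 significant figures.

[X]_eq = 0.1517 M

Q₀ = 0.005524 vs Keq = 1.3070e-05 ⇒ Q>K, reverse
Step 1:
                   X          G
  Initial     0.1386    0.02767
  Change     0.01313   -0.02626
  Equil       0.1517   0.001408
  solve Keq expr → x = -0.01313; check Q = 1.3070e-05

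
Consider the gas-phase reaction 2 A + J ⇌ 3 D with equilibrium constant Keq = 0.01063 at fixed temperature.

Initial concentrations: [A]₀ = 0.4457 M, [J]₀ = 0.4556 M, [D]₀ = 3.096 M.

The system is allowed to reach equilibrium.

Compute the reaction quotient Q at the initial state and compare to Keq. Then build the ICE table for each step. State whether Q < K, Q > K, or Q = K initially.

Q₀ = 327.9; Q > K (proceeds reverse)

Q₀ = 327.9 vs Keq = 0.01063 ⇒ Q>K, reverse
Step 1:
                  A         J         D
  init       0.4457    0.4556     3.096
  Δ           1.787    0.8936    -2.681
  eq          2.233     1.349    0.4151
  solve Keq expr → x = -0.8936; check Q = 0.01063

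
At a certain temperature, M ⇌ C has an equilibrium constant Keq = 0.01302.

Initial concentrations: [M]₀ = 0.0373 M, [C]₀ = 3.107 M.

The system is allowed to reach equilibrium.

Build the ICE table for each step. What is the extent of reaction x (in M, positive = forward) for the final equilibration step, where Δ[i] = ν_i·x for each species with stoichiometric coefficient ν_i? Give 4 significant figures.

x = -3.067 M

Q₀ = 83.3 vs Keq = 0.01302 ⇒ Q>K, reverse
Step 1:
                   M          C
  Initial     0.0373      3.107
  Change       3.067     -3.067
  Equil        3.104    0.04041
  solve Keq expr → x = -3.067; check Q = 0.01302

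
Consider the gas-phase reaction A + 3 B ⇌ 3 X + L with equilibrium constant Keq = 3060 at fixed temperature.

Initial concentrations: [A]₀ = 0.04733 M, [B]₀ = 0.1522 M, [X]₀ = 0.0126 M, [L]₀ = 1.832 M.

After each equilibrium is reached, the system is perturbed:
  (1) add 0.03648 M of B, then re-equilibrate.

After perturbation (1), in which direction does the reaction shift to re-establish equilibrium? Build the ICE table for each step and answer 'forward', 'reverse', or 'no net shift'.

Q₀ = 0.02196 vs Keq = 3060 ⇒ Q<K, forward
Step 1:
                  A         B         X         L
  Initial   0.04733    0.1522    0.0126     1.832
  Change   -0.03575   -0.1073    0.1073   0.03575
  Equil     0.01158   0.04494    0.1199     1.868
  solve Keq expr → x = 0.03575; check Q = 3060
Then add 0.03648 M of B.
Step 2:
                  A         B         X         L
  Initial   0.01158   0.08142    0.1199     1.868
  Change  -0.005685  -0.01706   0.01706  0.005685
  Equil    0.005892   0.06437    0.1369     1.873
  solve Keq expr → x = 0.005685; check Q = 3060

Direction: forward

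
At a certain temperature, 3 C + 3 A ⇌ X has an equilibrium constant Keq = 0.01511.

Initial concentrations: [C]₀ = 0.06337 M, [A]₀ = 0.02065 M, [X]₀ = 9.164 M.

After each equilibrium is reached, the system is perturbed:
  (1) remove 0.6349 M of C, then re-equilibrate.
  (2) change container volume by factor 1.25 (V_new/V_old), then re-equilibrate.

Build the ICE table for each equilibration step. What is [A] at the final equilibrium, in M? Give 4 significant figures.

[A]_eq = 2.983 M

Q₀ = 4.0895e+09 vs Keq = 0.01511 ⇒ Q>K, reverse
Step 1:
                   C          A          X
  init       0.06337    0.02065      9.164
  Δ            2.816      2.816    -0.9385
  eq           2.879      2.836      8.225
  solve Keq expr → x = -0.9385; check Q = 0.01511
Then remove 0.6349 M of C.
Step 2:
                   C          A          X
  init         2.244      2.836      8.225
  Δ           0.3264     0.3264    -0.1088
  eq            2.57      3.163      8.117
  solve Keq expr → x = -0.1088; check Q = 0.01511
Then change container volume by factor 1.25 (V_new/V_old).
Step 3:
                   C          A          X
  init         2.056       2.53      6.493
  Δ           0.4533     0.4533    -0.1511
  eq            2.51      2.983      6.342
  solve Keq expr → x = -0.1511; check Q = 0.01511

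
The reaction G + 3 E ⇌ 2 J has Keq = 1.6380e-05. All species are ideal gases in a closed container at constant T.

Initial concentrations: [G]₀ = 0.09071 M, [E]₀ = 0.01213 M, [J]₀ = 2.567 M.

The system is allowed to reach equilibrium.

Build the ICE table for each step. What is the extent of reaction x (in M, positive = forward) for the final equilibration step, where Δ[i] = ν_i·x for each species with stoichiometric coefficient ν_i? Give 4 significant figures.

Q₀ = 4.0702e+07 vs Keq = 1.6380e-05 ⇒ Q>K, reverse
Step 1:
                   G          E          J
  I          0.09071    0.01213      2.567
  C            1.266      3.798     -2.532
  E            1.357       3.81    0.03506
  solve Keq expr → x = -1.266; check Q = 1.6380e-05

x = -1.266 M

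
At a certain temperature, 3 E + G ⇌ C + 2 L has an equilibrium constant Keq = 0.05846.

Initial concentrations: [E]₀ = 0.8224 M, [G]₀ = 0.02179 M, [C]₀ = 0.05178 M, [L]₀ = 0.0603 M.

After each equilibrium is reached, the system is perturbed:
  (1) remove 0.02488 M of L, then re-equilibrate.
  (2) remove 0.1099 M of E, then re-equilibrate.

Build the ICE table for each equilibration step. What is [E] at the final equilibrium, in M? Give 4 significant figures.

[E]_eq = 0.6802 M

Q₀ = 0.01553 vs Keq = 0.05846 ⇒ Q<K, forward
Step 1:
                    E           G           C           L
  Initial      0.8224     0.02179     0.05178      0.0603
  Change     -0.02718   -0.009062    0.009062     0.01812
  Equil        0.7952     0.01273     0.06084     0.07842
  solve Keq expr → x = 0.009062; check Q = 0.05846
Then remove 0.02488 M of L.
Step 2:
                    E           G           C           L
  Initial      0.7952     0.01273     0.06084     0.05354
  Change     -0.01197   -0.003991    0.003991    0.007983
  Equil        0.7832    0.008737     0.06483     0.06153
  solve Keq expr → x = 0.003991; check Q = 0.05846
Then remove 0.1099 M of E.
Step 3:
                    E           G           C           L
  Initial      0.6733    0.008737     0.06483     0.06153
  Change     0.006865    0.002288   -0.002288   -0.004576
  Equil        0.6802     0.01103     0.06254     0.05695
  solve Keq expr → x = -0.002288; check Q = 0.05846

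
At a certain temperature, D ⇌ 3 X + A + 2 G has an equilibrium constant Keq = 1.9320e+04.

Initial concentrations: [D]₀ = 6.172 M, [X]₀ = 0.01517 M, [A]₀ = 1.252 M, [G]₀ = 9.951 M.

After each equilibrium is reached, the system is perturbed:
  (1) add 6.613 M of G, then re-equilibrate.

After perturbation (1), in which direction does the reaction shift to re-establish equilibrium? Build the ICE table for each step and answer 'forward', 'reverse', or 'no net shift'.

Q₀ = 7.0124e-05 vs Keq = 1.9320e+04 ⇒ Q<K, forward
Step 1:
                  D         X         A         G
  I           6.172   0.01517     1.252     9.951
  C          -1.779     5.338     1.779     3.559
  E           4.393     5.353     3.031     13.51
  solve Keq expr → x = 1.779; check Q = 1.9320e+04
Then add 6.613 M of G.
Step 2:
                  D         X         A         G
  I           4.393     5.353     3.031     20.12
  C          0.3049   -0.9148   -0.3049   -0.6099
  E           4.698     4.438     2.726     19.51
  solve Keq expr → x = -0.3049; check Q = 1.9320e+04

Direction: reverse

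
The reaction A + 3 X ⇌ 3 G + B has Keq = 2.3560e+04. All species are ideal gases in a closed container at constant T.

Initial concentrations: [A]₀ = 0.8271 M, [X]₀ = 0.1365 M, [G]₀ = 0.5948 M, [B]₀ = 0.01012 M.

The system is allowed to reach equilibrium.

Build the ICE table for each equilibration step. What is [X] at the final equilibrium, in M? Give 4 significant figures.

[X]_eq = 0.01019 M

Q₀ = 1.012 vs Keq = 2.3560e+04 ⇒ Q<K, forward
Step 1:
                   A          X          G          B
  Initial     0.8271     0.1365     0.5948    0.01012
  Change     -0.0421    -0.1263     0.1263     0.0421
  Equil        0.785    0.01019     0.7211    0.05222
  solve Keq expr → x = 0.0421; check Q = 2.3560e+04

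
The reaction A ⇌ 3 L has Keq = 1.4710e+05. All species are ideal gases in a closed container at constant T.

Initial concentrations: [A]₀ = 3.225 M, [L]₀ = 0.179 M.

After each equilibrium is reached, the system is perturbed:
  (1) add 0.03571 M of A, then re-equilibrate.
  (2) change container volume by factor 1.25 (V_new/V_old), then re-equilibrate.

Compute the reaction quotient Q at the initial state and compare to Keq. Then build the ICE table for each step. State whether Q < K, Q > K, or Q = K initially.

Q₀ = 0.001778; Q < K (proceeds forward)

Q₀ = 0.001778 vs Keq = 1.4710e+05 ⇒ Q<K, forward
Step 1:
                   A          L
  Initial      3.225      0.179
  Change      -3.219      9.656
  Equil     0.006466      9.835
  solve Keq expr → x = 3.219; check Q = 1.4710e+05
Then add 0.03571 M of A.
Step 2:
                   A          L
  Initial    0.04218      9.835
  Change     -0.0355     0.1065
  Equil     0.006679      9.941
  solve Keq expr → x = 0.0355; check Q = 1.4710e+05
Then change container volume by factor 1.25 (V_new/V_old).
Step 3:
                   A          L
  Initial   0.005343      7.953
  Change   -0.001916   0.005748
  Equil     0.003427      7.959
  solve Keq expr → x = 0.001916; check Q = 1.4710e+05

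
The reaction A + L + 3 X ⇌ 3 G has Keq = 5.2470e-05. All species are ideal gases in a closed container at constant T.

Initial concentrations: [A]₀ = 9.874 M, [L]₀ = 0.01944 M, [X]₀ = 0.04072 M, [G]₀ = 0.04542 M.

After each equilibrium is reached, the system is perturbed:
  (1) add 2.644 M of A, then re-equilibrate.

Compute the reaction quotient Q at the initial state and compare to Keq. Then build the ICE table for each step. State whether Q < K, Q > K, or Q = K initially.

Q₀ = 7.23; Q > K (proceeds reverse)

Q₀ = 7.23 vs Keq = 5.2470e-05 ⇒ Q>K, reverse
Step 1:
                    A           L           X           G
  Initial       9.874     0.01944     0.04072     0.04542
  Change      0.01441     0.01441     0.04324    -0.04324
  Equil         9.888     0.03385     0.08396    0.002182
  solve Keq expr → x = -0.01441; check Q = 5.2470e-05
Then add 2.644 M of A.
Step 2:
                    A           L           X           G
  Initial       12.53     0.03385     0.08396    0.002182
  Change  -5.7718e-05 -5.7718e-05 -1.7315e-04  1.7315e-04
  Equil         12.53     0.03379     0.08378    0.002356
  solve Keq expr → x = 5.7718e-05; check Q = 5.2470e-05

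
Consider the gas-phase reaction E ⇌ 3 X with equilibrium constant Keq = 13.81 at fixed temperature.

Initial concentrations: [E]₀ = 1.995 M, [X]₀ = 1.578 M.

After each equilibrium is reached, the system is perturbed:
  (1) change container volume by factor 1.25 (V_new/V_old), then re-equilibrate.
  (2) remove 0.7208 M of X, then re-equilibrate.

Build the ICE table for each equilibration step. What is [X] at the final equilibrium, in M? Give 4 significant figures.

[X]_eq = 2.384 M

Q₀ = 1.97 vs Keq = 13.81 ⇒ Q<K, forward
Step 1:
                   E          X
  Initial      1.995      1.578
  Change      -0.407      1.221
  Equil        1.588      2.799
  solve Keq expr → x = 0.407; check Q = 13.81
Then change container volume by factor 1.25 (V_new/V_old).
Step 2:
                   E          X
  Initial       1.27      2.239
  Change    -0.09707     0.2912
  Equil        1.173       2.53
  solve Keq expr → x = 0.09707; check Q = 13.81
Then remove 0.7208 M of X.
Step 3:
                   E          X
  Initial      1.173       1.81
  Change     -0.1916     0.5748
  Equil       0.9817      2.384
  solve Keq expr → x = 0.1916; check Q = 13.81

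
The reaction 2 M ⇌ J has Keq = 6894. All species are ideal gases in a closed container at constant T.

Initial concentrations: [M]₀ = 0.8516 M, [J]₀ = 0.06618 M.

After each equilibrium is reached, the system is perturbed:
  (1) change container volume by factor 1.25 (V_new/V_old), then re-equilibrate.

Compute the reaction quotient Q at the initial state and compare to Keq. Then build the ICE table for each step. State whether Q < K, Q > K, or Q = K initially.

Q₀ = 0.09125 vs Keq = 6894 ⇒ Q<K, forward
Step 1:
                  M         J
  Initial    0.8516   0.06618
  Change    -0.8432    0.4216
  Equil    0.008412    0.4878
  solve Keq expr → x = 0.4216; check Q = 6894
Then change container volume by factor 1.25 (V_new/V_old).
Step 2:
                  M         J
  Initial  0.006729    0.3902
  Change  7.9046e-04 -3.9523e-04
  Equil     0.00752    0.3898
  solve Keq expr → x = -3.9523e-04; check Q = 6894

Q₀ = 0.09125; Q < K (proceeds forward)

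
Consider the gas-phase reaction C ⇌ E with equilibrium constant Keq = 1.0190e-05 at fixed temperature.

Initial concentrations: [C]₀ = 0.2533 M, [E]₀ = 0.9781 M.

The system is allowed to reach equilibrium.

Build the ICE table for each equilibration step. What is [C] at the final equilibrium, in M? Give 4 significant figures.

[C]_eq = 1.231 M

Q₀ = 3.861 vs Keq = 1.0190e-05 ⇒ Q>K, reverse
Step 1:
                    C           E
  init         0.2533      0.9781
  Δ            0.9781     -0.9781
  eq            1.231  1.2548e-05
  solve Keq expr → x = -0.9781; check Q = 1.0190e-05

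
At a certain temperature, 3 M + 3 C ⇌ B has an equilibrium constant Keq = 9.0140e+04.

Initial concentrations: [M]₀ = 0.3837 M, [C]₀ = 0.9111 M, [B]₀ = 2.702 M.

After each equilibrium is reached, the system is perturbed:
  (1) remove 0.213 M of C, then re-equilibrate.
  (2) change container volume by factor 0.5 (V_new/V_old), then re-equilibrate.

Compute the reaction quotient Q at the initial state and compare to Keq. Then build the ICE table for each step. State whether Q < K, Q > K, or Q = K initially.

Q₀ = 63.24; Q < K (proceeds forward)

Q₀ = 63.24 vs Keq = 9.0140e+04 ⇒ Q<K, forward
Step 1:
                  M         C         B
  I          0.3837    0.9111     2.702
  C         -0.3296   -0.3296    0.1099
  E         0.05413    0.5815     2.812
  solve Keq expr → x = 0.1099; check Q = 9.0140e+04
Then remove 0.213 M of C.
Step 2:
                  M         C         B
  I         0.05413    0.3685     2.812
  C         0.02565   0.02565 -0.008549
  E         0.07978    0.3942     2.803
  solve Keq expr → x = -0.008549; check Q = 9.0140e+04
Then change container volume by factor 0.5 (V_new/V_old).
Step 3:
                  M         C         B
  I          0.1596    0.7884     5.607
  C         -0.1017   -0.1017   0.03391
  E         0.05782    0.6866     5.641
  solve Keq expr → x = 0.03391; check Q = 9.0140e+04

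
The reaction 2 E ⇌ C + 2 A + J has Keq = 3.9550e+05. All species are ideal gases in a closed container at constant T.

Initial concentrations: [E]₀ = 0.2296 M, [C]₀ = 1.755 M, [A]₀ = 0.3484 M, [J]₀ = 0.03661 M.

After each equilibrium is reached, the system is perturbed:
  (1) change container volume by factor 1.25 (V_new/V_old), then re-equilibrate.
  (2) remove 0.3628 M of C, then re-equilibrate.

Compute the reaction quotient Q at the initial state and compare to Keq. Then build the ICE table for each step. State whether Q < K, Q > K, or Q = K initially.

Q₀ = 0.1479 vs Keq = 3.9550e+05 ⇒ Q<K, forward
Step 1:
                    E           C           A           J
  Initial      0.2296       1.755      0.3484     0.03661
  Change      -0.2291      0.1146      0.2291      0.1146
  Equil    4.8818e-04        1.87      0.5775      0.1512
  solve Keq expr → x = 0.1146; check Q = 3.9550e+05
Then change container volume by factor 1.25 (V_new/V_old).
Step 2:
                    E           C           A           J
  Initial  3.9055e-04       1.496       0.462      0.1209
  Change  -7.8002e-05  3.9001e-05  7.8002e-05  3.9001e-05
  Equil    3.1255e-04       1.496      0.4621       0.121
  solve Keq expr → x = 3.9001e-05; check Q = 3.9550e+05
Then remove 0.3628 M of C.
Step 3:
                    E           C           A           J
  Initial  3.1255e-04       1.133      0.4621       0.121
  Change  -4.0486e-05  2.0243e-05  4.0486e-05  2.0243e-05
  Equil    2.7206e-04       1.133      0.4621       0.121
  solve Keq expr → x = 2.0243e-05; check Q = 3.9550e+05

Q₀ = 0.1479; Q < K (proceeds forward)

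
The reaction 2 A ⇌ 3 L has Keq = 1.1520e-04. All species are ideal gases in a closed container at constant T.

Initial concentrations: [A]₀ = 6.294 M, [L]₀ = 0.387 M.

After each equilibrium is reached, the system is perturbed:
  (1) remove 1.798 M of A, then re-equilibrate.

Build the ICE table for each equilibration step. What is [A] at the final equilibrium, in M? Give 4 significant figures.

[A]_eq = 4.663 M

Q₀ = 0.001463 vs Keq = 1.1520e-04 ⇒ Q>K, reverse
Step 1:
                  A         L
  I           6.294     0.387
  C          0.1457   -0.2186
  E            6.44    0.1684
  solve Keq expr → x = -0.07286; check Q = 1.1520e-04
Then remove 1.798 M of A.
Step 2:
                  A         L
  I           4.642    0.1684
  C         0.02174   -0.0326
  E           4.663    0.1358
  solve Keq expr → x = -0.01087; check Q = 1.1520e-04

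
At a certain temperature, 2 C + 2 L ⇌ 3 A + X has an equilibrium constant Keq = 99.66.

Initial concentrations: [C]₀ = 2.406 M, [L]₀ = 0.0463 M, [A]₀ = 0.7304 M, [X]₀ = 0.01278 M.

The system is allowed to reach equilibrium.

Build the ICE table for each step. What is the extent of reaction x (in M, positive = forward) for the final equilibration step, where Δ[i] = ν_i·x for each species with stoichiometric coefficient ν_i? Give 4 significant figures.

Q₀ = 0.4013 vs Keq = 99.66 ⇒ Q<K, forward
Step 1:
                    C           L           A           X
  I             2.406      0.0463      0.7304     0.01278
  C          -0.04086    -0.04086     0.06129     0.02043
  E             2.365    0.005437      0.7917     0.03321
  solve Keq expr → x = 0.02043; check Q = 99.66

x = 0.02043 M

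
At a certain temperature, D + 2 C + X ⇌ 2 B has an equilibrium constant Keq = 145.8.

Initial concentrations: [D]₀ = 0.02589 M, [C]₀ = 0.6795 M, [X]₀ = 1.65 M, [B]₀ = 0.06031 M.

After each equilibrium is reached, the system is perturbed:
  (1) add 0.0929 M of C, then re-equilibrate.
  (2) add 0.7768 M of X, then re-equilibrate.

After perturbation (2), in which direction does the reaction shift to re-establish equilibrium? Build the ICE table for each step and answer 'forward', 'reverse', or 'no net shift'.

Direction: forward

Q₀ = 0.1844 vs Keq = 145.8 ⇒ Q<K, forward
Step 1:
                   D          C          X          B
  init       0.02589     0.6795       1.65    0.06031
  Δ         -0.02576   -0.05151   -0.02576    0.05151
  eq      1.3389e-04      0.628      1.624     0.1118
  solve Keq expr → x = 0.02576; check Q = 145.8
Then add 0.0929 M of C.
Step 2:
                   D          C          X          B
  init    1.3389e-04     0.7209      1.624     0.1118
  Δ       -3.2148e-05 -6.4295e-05 -3.2148e-05 6.4295e-05
  eq      1.0174e-04     0.7208      1.624     0.1119
  solve Keq expr → x = 3.2148e-05; check Q = 145.8
Then add 0.7768 M of X.
Step 3:
                   D          C          X          B
  init    1.0174e-04     0.7208      2.401     0.1119
  Δ       -3.2822e-05 -6.5644e-05 -3.2822e-05 6.5644e-05
  eq      6.8919e-05     0.7208      2.401      0.112
  solve Keq expr → x = 3.2822e-05; check Q = 145.8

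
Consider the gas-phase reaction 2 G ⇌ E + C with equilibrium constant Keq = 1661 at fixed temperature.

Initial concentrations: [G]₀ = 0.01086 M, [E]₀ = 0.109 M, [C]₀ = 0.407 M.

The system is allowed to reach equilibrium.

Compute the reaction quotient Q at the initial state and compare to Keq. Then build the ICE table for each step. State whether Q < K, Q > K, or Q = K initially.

Q₀ = 376.2; Q < K (proceeds forward)

Q₀ = 376.2 vs Keq = 1661 ⇒ Q<K, forward
Step 1:
                   G          E          C
  Initial    0.01086      0.109      0.407
  Change   -0.005608   0.002804   0.002804
  Equil     0.005252     0.1118     0.4098
  solve Keq expr → x = 0.002804; check Q = 1661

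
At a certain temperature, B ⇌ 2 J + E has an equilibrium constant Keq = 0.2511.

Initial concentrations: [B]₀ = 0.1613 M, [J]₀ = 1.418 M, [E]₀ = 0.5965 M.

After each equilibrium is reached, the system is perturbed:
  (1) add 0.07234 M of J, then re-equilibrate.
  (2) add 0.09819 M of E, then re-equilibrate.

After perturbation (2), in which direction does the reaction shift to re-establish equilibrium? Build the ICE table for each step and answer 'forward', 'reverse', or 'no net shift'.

Q₀ = 7.436 vs Keq = 0.2511 ⇒ Q>K, reverse
Step 1:
                    B           J           E
  init         0.1613       1.418      0.5965
  Δ            0.3491     -0.6982     -0.3491
  eq           0.5104      0.7198      0.2474
  solve Keq expr → x = -0.3491; check Q = 0.2511
Then add 0.07234 M of J.
Step 2:
                    B           J           E
  init         0.5104      0.7921      0.2474
  Δ           0.01699    -0.03397    -0.01699
  eq           0.5274      0.7581      0.2304
  solve Keq expr → x = -0.01699; check Q = 0.2511
Then add 0.09819 M of E.
Step 3:
                    B           J           E
  init         0.5274      0.7581      0.3286
  Δ           0.03358    -0.06715    -0.03358
  eq            0.561       0.691       0.295
  solve Keq expr → x = -0.03358; check Q = 0.2511

Direction: reverse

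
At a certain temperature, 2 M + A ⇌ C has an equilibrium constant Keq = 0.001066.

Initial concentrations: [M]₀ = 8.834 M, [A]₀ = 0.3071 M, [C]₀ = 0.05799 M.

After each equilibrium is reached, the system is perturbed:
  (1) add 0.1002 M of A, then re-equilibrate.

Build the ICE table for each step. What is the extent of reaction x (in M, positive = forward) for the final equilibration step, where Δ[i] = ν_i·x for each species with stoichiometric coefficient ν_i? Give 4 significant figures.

Q₀ = 0.00242 vs Keq = 0.001066 ⇒ Q>K, reverse
Step 1:
                    M           A           C
  I             8.834      0.3071     0.05799
  C           0.05921      0.0296     -0.0296
  E             8.893      0.3367     0.02839
  solve Keq expr → x = -0.0296; check Q = 0.001066
Then add 0.1002 M of A.
Step 2:
                    M           A           C
  I             8.893      0.4369     0.02839
  C          -0.01535   -0.007676    0.007676
  E             8.878      0.4292     0.03606
  solve Keq expr → x = 0.007676; check Q = 0.001066

x = 0.007676 M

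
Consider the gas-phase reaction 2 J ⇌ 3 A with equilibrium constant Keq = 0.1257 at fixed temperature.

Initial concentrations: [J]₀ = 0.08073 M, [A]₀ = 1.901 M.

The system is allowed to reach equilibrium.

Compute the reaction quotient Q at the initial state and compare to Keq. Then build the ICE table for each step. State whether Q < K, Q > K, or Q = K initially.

Q₀ = 1054; Q > K (proceeds reverse)

Q₀ = 1054 vs Keq = 0.1257 ⇒ Q>K, reverse
Step 1:
                  J         A
  I         0.08073     1.901
  C          0.9308    -1.396
  E           1.012    0.5048
  solve Keq expr → x = -0.4654; check Q = 0.1257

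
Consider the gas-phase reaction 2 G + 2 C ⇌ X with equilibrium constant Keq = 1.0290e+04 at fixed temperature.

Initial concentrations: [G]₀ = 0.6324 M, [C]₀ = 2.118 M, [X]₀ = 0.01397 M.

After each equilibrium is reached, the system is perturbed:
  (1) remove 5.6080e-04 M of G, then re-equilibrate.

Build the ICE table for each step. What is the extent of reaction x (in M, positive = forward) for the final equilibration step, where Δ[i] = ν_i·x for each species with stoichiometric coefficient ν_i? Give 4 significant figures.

x = -2.7888e-04 M

Q₀ = 0.007787 vs Keq = 1.0290e+04 ⇒ Q<K, forward
Step 1:
                    G           C           X
  init         0.6324       2.118     0.01397
  Δ           -0.6286     -0.6286      0.3143
  eq         0.003792       1.489      0.3283
  solve Keq expr → x = 0.3143; check Q = 1.0290e+04
Then remove 5.6080e-04 M of G.
Step 2:
                    G           C           X
  init       0.003231       1.489      0.3283
  Δ        5.5777e-04  5.5777e-04 -2.7888e-04
  eq         0.003789        1.49       0.328
  solve Keq expr → x = -2.7888e-04; check Q = 1.0290e+04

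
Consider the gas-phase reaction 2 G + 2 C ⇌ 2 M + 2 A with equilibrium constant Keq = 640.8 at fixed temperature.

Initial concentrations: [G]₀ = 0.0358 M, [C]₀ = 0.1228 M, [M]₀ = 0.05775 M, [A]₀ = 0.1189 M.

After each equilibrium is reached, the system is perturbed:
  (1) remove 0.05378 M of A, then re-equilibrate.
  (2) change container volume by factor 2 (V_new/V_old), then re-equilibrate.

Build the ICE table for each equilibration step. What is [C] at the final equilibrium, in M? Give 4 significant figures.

[C]_eq = 0.0454 M

Q₀ = 2.44 vs Keq = 640.8 ⇒ Q<K, forward
Step 1:
                    G           C           M           A
  Initial      0.0358      0.1228     0.05775      0.1189
  Change      -0.0302     -0.0302      0.0302      0.0302
  Equil      0.005595      0.0926     0.08795      0.1491
  solve Keq expr → x = 0.0151; check Q = 640.8
Then remove 0.05378 M of A.
Step 2:
                    G           C           M           A
  Initial    0.005595      0.0926     0.08795     0.09532
  Change    -0.001802   -0.001802    0.001802    0.001802
  Equil      0.003793     0.09079     0.08976     0.09713
  solve Keq expr → x = 9.0098e-04; check Q = 640.8
Then change container volume by factor 2 (V_new/V_old).
Step 3:
                    G           C           M           A
  Initial    0.001897      0.0454     0.04488     0.04856
  Change            0           0           0           0
  Equil      0.001897      0.0454     0.04488     0.04856
  solve Keq expr → x = 0; check Q = 640.8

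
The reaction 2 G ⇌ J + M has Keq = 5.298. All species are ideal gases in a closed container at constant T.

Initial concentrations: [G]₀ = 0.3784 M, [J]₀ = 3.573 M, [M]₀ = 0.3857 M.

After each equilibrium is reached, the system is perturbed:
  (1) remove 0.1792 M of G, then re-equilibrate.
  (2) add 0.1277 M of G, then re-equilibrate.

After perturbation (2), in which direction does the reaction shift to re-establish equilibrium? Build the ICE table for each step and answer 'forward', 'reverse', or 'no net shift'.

Direction: forward

Q₀ = 9.625 vs Keq = 5.298 ⇒ Q>K, reverse
Step 1:
                   G          J          M
  I           0.3784      3.573     0.3857
  C          0.09572   -0.04786   -0.04786
  E           0.4741      3.525     0.3378
  solve Keq expr → x = -0.04786; check Q = 5.298
Then remove 0.1792 M of G.
Step 2:
                   G          J          M
  I           0.2949      3.525     0.3378
  C            0.128   -0.06402   -0.06402
  E            0.423      3.461     0.2738
  solve Keq expr → x = -0.06402; check Q = 5.298
Then add 0.1277 M of G.
Step 3:
                   G          J          M
  I           0.5507      3.461     0.2738
  C         -0.09094    0.04547    0.04547
  E           0.4597      3.507     0.3193
  solve Keq expr → x = 0.04547; check Q = 5.298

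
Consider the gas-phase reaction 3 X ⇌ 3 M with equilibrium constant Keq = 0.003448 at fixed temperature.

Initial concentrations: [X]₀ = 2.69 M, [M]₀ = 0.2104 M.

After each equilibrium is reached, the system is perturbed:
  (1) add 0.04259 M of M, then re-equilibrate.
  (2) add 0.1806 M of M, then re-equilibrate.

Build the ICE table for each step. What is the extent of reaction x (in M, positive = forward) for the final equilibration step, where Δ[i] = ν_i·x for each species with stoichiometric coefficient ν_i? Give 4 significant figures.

Q₀ = 4.7850e-04 vs Keq = 0.003448 ⇒ Q<K, forward
Step 1:
                   X          M
  Initial       2.69     0.2104
  Change     -0.1703     0.1703
  Equil         2.52     0.3807
  solve Keq expr → x = 0.05676; check Q = 0.003448
Then add 0.04259 M of M.
Step 2:
                   X          M
  Initial       2.52     0.4233
  Change       0.037     -0.037
  Equil        2.557     0.3863
  solve Keq expr → x = -0.01233; check Q = 0.003448
Then add 0.1806 M of M.
Step 3:
                   X          M
  Initial      2.557     0.5669
  Change      0.1569    -0.1569
  Equil        2.714       0.41
  solve Keq expr → x = -0.0523; check Q = 0.003448

x = -0.0523 M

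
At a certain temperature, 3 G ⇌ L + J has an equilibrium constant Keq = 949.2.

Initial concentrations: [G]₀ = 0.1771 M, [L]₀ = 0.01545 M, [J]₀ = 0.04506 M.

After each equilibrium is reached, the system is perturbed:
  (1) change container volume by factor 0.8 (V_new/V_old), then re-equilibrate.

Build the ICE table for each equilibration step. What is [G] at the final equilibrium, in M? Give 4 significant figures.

[G]_eq = 0.02229 M

Q₀ = 0.1253 vs Keq = 949.2 ⇒ Q<K, forward
Step 1:
                   G          L          J
  I           0.1771    0.01545    0.04506
  C           -0.158    0.05265    0.05265
  E          0.01914     0.0681    0.09771
  solve Keq expr → x = 0.05265; check Q = 949.2
Then change container volume by factor 0.8 (V_new/V_old).
Step 2:
                   G          L          J
  I          0.02392    0.08513     0.1221
  C        -0.001635 5.4486e-04 5.4486e-04
  E          0.02229    0.08567     0.1227
  solve Keq expr → x = 5.4486e-04; check Q = 949.2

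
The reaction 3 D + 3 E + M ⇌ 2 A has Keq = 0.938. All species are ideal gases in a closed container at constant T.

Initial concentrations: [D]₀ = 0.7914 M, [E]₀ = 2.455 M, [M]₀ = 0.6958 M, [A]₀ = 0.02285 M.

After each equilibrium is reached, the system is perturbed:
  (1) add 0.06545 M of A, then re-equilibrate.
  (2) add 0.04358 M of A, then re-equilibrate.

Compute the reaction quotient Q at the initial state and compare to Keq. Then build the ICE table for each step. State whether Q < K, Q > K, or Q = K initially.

Q₀ = 1.0232e-04 vs Keq = 0.938 ⇒ Q<K, forward
Step 1:
                    D           E           M           A
  Initial      0.7914       2.455      0.6958     0.02285
  Change      -0.4797     -0.4797     -0.1599      0.3198
  Equil        0.3117       1.975      0.5359      0.3426
  solve Keq expr → x = 0.1599; check Q = 0.938
Then add 0.06545 M of A.
Step 2:
                    D           E           M           A
  Initial      0.3117       1.975      0.5359      0.4081
  Change      0.02373     0.02373     0.00791    -0.01582
  Equil        0.3355       1.999      0.5438      0.3923
  solve Keq expr → x = -0.00791; check Q = 0.938
Then add 0.04358 M of A.
Step 3:
                    D           E           M           A
  Initial      0.3355       1.999      0.5438      0.4358
  Change      0.01511     0.01511    0.005036    -0.01007
  Equil        0.3506       2.014      0.5489      0.4258
  solve Keq expr → x = -0.005036; check Q = 0.938

Q₀ = 1.0232e-04; Q < K (proceeds forward)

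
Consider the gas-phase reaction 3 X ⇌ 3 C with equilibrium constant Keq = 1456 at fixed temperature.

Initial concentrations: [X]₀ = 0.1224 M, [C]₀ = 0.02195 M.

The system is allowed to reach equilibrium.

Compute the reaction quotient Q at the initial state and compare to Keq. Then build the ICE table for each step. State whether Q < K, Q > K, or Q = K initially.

Q₀ = 0.005767; Q < K (proceeds forward)

Q₀ = 0.005767 vs Keq = 1456 ⇒ Q<K, forward
Step 1:
                  X         C
  I          0.1224   0.02195
  C         -0.1107    0.1107
  E          0.0117    0.1326
  solve Keq expr → x = 0.0369; check Q = 1456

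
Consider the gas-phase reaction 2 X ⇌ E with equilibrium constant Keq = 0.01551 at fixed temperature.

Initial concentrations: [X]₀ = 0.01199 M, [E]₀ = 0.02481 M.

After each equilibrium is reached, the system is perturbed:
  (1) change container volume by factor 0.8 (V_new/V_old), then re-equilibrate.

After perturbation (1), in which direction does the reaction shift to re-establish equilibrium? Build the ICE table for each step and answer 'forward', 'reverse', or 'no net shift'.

Q₀ = 172.6 vs Keq = 0.01551 ⇒ Q>K, reverse
Step 1:
                  X         E
  init      0.01199   0.02481
  Δ          0.0495  -0.02475
  eq        0.06149 5.8649e-05
  solve Keq expr → x = -0.02475; check Q = 0.01551
Then change container volume by factor 0.8 (V_new/V_old).
Step 2:
                  X         E
  init      0.07687 7.3311e-05
  Δ       -3.6482e-05 1.8241e-05
  eq        0.07683 9.1552e-05
  solve Keq expr → x = 1.8241e-05; check Q = 0.01551

Direction: forward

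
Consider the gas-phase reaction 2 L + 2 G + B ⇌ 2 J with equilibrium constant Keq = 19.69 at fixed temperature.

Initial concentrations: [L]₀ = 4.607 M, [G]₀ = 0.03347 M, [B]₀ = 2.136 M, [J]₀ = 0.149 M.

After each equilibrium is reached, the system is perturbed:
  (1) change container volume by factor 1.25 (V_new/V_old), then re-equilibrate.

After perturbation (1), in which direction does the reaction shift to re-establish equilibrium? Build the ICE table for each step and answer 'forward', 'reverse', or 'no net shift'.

Direction: reverse

Q₀ = 0.4371 vs Keq = 19.69 ⇒ Q<K, forward
Step 1:
                  L         G         B         J
  init        4.607   0.03347     2.136     0.149
  Δ        -0.02751  -0.02751  -0.01375   0.02751
  eq          4.579  0.005962     2.122    0.1765
  solve Keq expr → x = 0.01375; check Q = 19.69
Then change container volume by factor 1.25 (V_new/V_old).
Step 2:
                  L         G         B         J
  init        3.664   0.00477     1.698    0.1412
  Δ        0.001806  0.001806 9.0301e-04 -0.001806
  eq          3.665  0.006576     1.699    0.1394
  solve Keq expr → x = -9.0301e-04; check Q = 19.69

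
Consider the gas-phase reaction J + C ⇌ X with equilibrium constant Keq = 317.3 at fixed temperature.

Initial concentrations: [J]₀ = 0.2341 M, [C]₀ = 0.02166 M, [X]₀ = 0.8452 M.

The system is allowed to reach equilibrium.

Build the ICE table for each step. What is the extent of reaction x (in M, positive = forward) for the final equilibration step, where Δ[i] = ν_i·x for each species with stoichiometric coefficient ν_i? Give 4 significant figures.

x = 0.009656 M

Q₀ = 166.7 vs Keq = 317.3 ⇒ Q<K, forward
Step 1:
                  J         C         X
  I          0.2341   0.02166    0.8452
  C       -0.009656 -0.009656  0.009656
  E          0.2244     0.012    0.8549
  solve Keq expr → x = 0.009656; check Q = 317.3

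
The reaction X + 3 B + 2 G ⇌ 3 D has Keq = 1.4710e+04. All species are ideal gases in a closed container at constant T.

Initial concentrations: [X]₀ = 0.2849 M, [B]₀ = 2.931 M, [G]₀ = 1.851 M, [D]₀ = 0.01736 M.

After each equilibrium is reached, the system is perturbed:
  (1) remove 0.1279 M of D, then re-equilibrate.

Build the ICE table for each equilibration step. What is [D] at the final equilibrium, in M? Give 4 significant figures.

[D]_eq = 0.7442 M

Q₀ = 2.1286e-07 vs Keq = 1.4710e+04 ⇒ Q<K, forward
Step 1:
                   X          B          G          D
  I           0.2849      2.931      1.851    0.01736
  C          -0.2849    -0.8547    -0.5698     0.8547
  E       3.0683e-06      2.076      1.281     0.8721
  solve Keq expr → x = 0.2849; check Q = 1.4710e+04
Then remove 0.1279 M of D.
Step 2:
                   X          B          G          D
  I       3.0683e-06      2.076      1.281     0.7442
  C       -1.1617e-06 -3.4850e-06 -2.3234e-06 3.4850e-06
  E       1.9066e-06      2.076      1.281     0.7442
  solve Keq expr → x = 1.1617e-06; check Q = 1.4710e+04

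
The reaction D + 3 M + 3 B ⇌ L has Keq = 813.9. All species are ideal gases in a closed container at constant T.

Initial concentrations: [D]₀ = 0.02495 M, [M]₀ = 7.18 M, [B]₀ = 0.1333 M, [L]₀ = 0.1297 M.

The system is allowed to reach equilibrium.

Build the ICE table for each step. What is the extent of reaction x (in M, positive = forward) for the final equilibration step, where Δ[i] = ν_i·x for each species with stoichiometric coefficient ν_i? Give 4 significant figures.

Q₀ = 5.929 vs Keq = 813.9 ⇒ Q<K, forward
Step 1:
                   D          M          B          L
  init       0.02495       7.18     0.1333     0.1297
  Δ         -0.02299   -0.06897   -0.06897    0.02299
  eq         0.00196      7.111    0.06433     0.1527
  solve Keq expr → x = 0.02299; check Q = 813.9

x = 0.02299 M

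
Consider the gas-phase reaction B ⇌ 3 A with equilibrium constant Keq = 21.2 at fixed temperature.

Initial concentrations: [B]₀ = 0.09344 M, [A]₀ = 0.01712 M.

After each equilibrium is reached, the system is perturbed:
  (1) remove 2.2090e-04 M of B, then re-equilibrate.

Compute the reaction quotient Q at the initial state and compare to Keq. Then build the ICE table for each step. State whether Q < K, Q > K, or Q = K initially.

Q₀ = 5.3701e-05 vs Keq = 21.2 ⇒ Q<K, forward
Step 1:
                  B         A
  init      0.09344   0.01712
  Δ        -0.09224    0.2767
  eq       0.001197    0.2938
  solve Keq expr → x = 0.09224; check Q = 21.2
Then remove 2.2090e-04 M of B.
Step 2:
                  B         A
  init    9.7595e-04    0.2938
  Δ       2.1311e-04 -6.3932e-04
  eq       0.001189    0.2932
  solve Keq expr → x = -2.1311e-04; check Q = 21.2

Q₀ = 5.3701e-05; Q < K (proceeds forward)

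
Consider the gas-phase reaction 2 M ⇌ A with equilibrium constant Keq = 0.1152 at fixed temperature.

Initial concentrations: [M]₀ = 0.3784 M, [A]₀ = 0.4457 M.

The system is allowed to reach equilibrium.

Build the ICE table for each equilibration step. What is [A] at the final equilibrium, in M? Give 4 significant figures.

[A]_eq = 0.1215 M

Q₀ = 3.113 vs Keq = 0.1152 ⇒ Q>K, reverse
Step 1:
                  M         A
  Initial    0.3784    0.4457
  Change     0.6485   -0.3242
  Equil       1.027    0.1215
  solve Keq expr → x = -0.3242; check Q = 0.1152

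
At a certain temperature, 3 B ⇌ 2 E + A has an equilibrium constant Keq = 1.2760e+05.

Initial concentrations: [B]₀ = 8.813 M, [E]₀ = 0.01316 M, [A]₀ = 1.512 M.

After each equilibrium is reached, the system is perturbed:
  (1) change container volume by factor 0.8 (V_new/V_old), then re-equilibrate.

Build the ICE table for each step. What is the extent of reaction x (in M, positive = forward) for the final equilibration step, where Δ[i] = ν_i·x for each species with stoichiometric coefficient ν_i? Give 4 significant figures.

Q₀ = 3.8255e-07 vs Keq = 1.2760e+05 ⇒ Q<K, forward
Step 1:
                   B          E          A
  Initial      8.813    0.01316      1.512
  Change      -8.708      5.805      2.903
  Equil       0.1054      5.818      4.415
  solve Keq expr → x = 2.903; check Q = 1.2760e+05
Then change container volume by factor 0.8 (V_new/V_old).
Step 2:
                   B          E          A
  Initial     0.1318      7.273      5.518
  Change           0          0          0
  Equil       0.1318      7.273      5.518
  solve Keq expr → x = 0; check Q = 1.2760e+05

x = 0 M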